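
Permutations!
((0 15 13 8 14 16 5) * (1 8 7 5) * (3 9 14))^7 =[13, 8, 2, 9, 4, 15, 6, 0, 3, 14, 10, 11, 12, 5, 16, 7, 1] =(0 13 5 15 7)(1 8 3 9 14 16)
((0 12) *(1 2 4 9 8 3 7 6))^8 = (12) = [0, 1, 2, 3, 4, 5, 6, 7, 8, 9, 10, 11, 12]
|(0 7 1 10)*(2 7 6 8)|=7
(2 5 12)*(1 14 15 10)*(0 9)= (0 9)(1 14 15 10)(2 5 12)= [9, 14, 5, 3, 4, 12, 6, 7, 8, 0, 1, 11, 2, 13, 15, 10]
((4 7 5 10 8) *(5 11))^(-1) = (4 8 10 5 11 7) = [0, 1, 2, 3, 8, 11, 6, 4, 10, 9, 5, 7]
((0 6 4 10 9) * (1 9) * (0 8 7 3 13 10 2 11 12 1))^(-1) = (0 10 13 3 7 8 9 1 12 11 2 4 6) = [10, 12, 4, 7, 6, 5, 0, 8, 9, 1, 13, 2, 11, 3]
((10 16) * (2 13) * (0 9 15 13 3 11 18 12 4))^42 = (0 15 2 11 12)(3 18 4 9 13) = [15, 1, 11, 18, 9, 5, 6, 7, 8, 13, 10, 12, 0, 3, 14, 2, 16, 17, 4]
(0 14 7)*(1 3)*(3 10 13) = [14, 10, 2, 1, 4, 5, 6, 0, 8, 9, 13, 11, 12, 3, 7] = (0 14 7)(1 10 13 3)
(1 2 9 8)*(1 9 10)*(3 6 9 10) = (1 2 3 6 9 8 10) = [0, 2, 3, 6, 4, 5, 9, 7, 10, 8, 1]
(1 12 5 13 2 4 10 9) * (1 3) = (1 12 5 13 2 4 10 9 3) = [0, 12, 4, 1, 10, 13, 6, 7, 8, 3, 9, 11, 5, 2]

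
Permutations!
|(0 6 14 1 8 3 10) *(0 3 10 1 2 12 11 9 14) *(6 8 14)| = |(0 8 10 3 1 14 2 12 11 9 6)| = 11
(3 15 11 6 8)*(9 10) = (3 15 11 6 8)(9 10) = [0, 1, 2, 15, 4, 5, 8, 7, 3, 10, 9, 6, 12, 13, 14, 11]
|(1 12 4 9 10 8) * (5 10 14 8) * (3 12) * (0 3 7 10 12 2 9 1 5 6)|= 13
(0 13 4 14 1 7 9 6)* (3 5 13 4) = [4, 7, 2, 5, 14, 13, 0, 9, 8, 6, 10, 11, 12, 3, 1] = (0 4 14 1 7 9 6)(3 5 13)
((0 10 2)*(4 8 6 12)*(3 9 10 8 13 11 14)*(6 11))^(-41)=(0 2 10 9 3 14 11 8)(4 12 6 13)=[2, 1, 10, 14, 12, 5, 13, 7, 0, 3, 9, 8, 6, 4, 11]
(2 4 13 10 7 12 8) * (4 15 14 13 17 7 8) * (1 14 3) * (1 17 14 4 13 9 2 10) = (1 4 14 9 2 15 3 17 7 12 13)(8 10) = [0, 4, 15, 17, 14, 5, 6, 12, 10, 2, 8, 11, 13, 1, 9, 3, 16, 7]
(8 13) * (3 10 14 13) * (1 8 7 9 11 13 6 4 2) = (1 8 3 10 14 6 4 2)(7 9 11 13) = [0, 8, 1, 10, 2, 5, 4, 9, 3, 11, 14, 13, 12, 7, 6]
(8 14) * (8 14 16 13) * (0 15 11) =(0 15 11)(8 16 13) =[15, 1, 2, 3, 4, 5, 6, 7, 16, 9, 10, 0, 12, 8, 14, 11, 13]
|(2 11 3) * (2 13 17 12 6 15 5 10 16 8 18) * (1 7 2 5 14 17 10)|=55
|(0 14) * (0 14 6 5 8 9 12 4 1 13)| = |(14)(0 6 5 8 9 12 4 1 13)| = 9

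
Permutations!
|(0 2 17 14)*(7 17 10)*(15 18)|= 6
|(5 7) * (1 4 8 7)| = 5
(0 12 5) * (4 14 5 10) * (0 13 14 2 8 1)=(0 12 10 4 2 8 1)(5 13 14)=[12, 0, 8, 3, 2, 13, 6, 7, 1, 9, 4, 11, 10, 14, 5]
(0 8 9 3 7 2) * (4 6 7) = (0 8 9 3 4 6 7 2) = [8, 1, 0, 4, 6, 5, 7, 2, 9, 3]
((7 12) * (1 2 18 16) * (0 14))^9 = (0 14)(1 2 18 16)(7 12) = [14, 2, 18, 3, 4, 5, 6, 12, 8, 9, 10, 11, 7, 13, 0, 15, 1, 17, 16]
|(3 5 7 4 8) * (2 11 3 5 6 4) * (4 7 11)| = |(2 4 8 5 11 3 6 7)| = 8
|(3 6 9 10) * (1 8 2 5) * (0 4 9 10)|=|(0 4 9)(1 8 2 5)(3 6 10)|=12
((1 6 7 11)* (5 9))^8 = (11) = [0, 1, 2, 3, 4, 5, 6, 7, 8, 9, 10, 11]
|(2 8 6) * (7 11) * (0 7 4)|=12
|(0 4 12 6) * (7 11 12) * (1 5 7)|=|(0 4 1 5 7 11 12 6)|=8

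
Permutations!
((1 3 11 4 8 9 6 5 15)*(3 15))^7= (1 15)= [0, 15, 2, 3, 4, 5, 6, 7, 8, 9, 10, 11, 12, 13, 14, 1]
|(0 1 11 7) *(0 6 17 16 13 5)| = 9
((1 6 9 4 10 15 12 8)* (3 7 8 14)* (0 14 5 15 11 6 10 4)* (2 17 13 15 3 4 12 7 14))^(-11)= [2, 10, 17, 5, 14, 12, 9, 8, 1, 0, 11, 6, 4, 15, 3, 7, 16, 13]= (0 2 17 13 15 7 8 1 10 11 6 9)(3 5 12 4 14)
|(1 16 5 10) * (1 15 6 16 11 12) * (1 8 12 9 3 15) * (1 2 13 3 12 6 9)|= 22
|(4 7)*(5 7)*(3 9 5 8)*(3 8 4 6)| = |(3 9 5 7 6)| = 5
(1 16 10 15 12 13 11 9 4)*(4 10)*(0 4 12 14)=(0 4 1 16 12 13 11 9 10 15 14)=[4, 16, 2, 3, 1, 5, 6, 7, 8, 10, 15, 9, 13, 11, 0, 14, 12]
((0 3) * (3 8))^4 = (0 8 3) = [8, 1, 2, 0, 4, 5, 6, 7, 3]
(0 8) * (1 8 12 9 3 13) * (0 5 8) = (0 12 9 3 13 1)(5 8) = [12, 0, 2, 13, 4, 8, 6, 7, 5, 3, 10, 11, 9, 1]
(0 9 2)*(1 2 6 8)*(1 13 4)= (0 9 6 8 13 4 1 2)= [9, 2, 0, 3, 1, 5, 8, 7, 13, 6, 10, 11, 12, 4]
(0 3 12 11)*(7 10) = (0 3 12 11)(7 10) = [3, 1, 2, 12, 4, 5, 6, 10, 8, 9, 7, 0, 11]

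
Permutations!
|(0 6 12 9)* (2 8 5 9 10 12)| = |(0 6 2 8 5 9)(10 12)| = 6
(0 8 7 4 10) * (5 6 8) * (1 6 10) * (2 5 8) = (0 8 7 4 1 6 2 5 10) = [8, 6, 5, 3, 1, 10, 2, 4, 7, 9, 0]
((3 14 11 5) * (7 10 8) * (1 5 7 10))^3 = [0, 14, 2, 7, 4, 11, 6, 3, 10, 9, 8, 5, 12, 13, 1] = (1 14)(3 7)(5 11)(8 10)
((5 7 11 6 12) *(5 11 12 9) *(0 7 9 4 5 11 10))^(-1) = (0 10 12 7)(4 6 11 9 5) = [10, 1, 2, 3, 6, 4, 11, 0, 8, 5, 12, 9, 7]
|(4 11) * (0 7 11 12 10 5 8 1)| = |(0 7 11 4 12 10 5 8 1)| = 9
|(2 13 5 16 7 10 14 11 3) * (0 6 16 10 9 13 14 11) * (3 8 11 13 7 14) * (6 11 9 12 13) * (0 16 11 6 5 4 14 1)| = |(0 6 11 8 9 7 12 13 4 14 16 1)(2 3)(5 10)| = 12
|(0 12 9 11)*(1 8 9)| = |(0 12 1 8 9 11)| = 6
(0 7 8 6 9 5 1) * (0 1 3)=(0 7 8 6 9 5 3)=[7, 1, 2, 0, 4, 3, 9, 8, 6, 5]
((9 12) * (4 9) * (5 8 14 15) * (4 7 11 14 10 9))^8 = (5 15 14 11 7 12 9 10 8) = [0, 1, 2, 3, 4, 15, 6, 12, 5, 10, 8, 7, 9, 13, 11, 14]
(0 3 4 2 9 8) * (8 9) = (9)(0 3 4 2 8) = [3, 1, 8, 4, 2, 5, 6, 7, 0, 9]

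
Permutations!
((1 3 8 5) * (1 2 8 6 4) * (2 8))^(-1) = [0, 4, 2, 1, 6, 8, 3, 7, 5] = (1 4 6 3)(5 8)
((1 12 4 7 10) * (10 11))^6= (12)= [0, 1, 2, 3, 4, 5, 6, 7, 8, 9, 10, 11, 12]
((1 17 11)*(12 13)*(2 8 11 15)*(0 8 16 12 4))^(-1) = (0 4 13 12 16 2 15 17 1 11 8) = [4, 11, 15, 3, 13, 5, 6, 7, 0, 9, 10, 8, 16, 12, 14, 17, 2, 1]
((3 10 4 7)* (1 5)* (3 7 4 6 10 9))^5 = (1 5)(3 9)(6 10) = [0, 5, 2, 9, 4, 1, 10, 7, 8, 3, 6]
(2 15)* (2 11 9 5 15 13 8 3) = (2 13 8 3)(5 15 11 9) = [0, 1, 13, 2, 4, 15, 6, 7, 3, 5, 10, 9, 12, 8, 14, 11]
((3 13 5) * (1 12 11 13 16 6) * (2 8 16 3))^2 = (1 11 5 8 6 12 13 2 16) = [0, 11, 16, 3, 4, 8, 12, 7, 6, 9, 10, 5, 13, 2, 14, 15, 1]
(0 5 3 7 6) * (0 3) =[5, 1, 2, 7, 4, 0, 3, 6] =(0 5)(3 7 6)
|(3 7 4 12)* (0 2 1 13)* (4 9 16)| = |(0 2 1 13)(3 7 9 16 4 12)| = 12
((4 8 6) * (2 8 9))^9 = (2 9 4 6 8) = [0, 1, 9, 3, 6, 5, 8, 7, 2, 4]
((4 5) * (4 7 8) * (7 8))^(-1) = [0, 1, 2, 3, 8, 4, 6, 7, 5] = (4 8 5)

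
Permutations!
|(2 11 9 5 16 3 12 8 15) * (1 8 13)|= 11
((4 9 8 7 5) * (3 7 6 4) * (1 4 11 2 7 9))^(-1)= (1 4)(2 11 6 8 9 3 5 7)= [0, 4, 11, 5, 1, 7, 8, 2, 9, 3, 10, 6]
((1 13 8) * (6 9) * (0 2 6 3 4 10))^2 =(0 6 3 10 2 9 4)(1 8 13) =[6, 8, 9, 10, 0, 5, 3, 7, 13, 4, 2, 11, 12, 1]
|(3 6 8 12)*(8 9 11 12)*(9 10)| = |(3 6 10 9 11 12)| = 6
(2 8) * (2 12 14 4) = (2 8 12 14 4) = [0, 1, 8, 3, 2, 5, 6, 7, 12, 9, 10, 11, 14, 13, 4]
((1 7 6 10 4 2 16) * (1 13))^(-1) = (1 13 16 2 4 10 6 7) = [0, 13, 4, 3, 10, 5, 7, 1, 8, 9, 6, 11, 12, 16, 14, 15, 2]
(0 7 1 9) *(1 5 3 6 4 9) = (0 7 5 3 6 4 9) = [7, 1, 2, 6, 9, 3, 4, 5, 8, 0]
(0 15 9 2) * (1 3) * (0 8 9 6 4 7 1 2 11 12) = (0 15 6 4 7 1 3 2 8 9 11 12) = [15, 3, 8, 2, 7, 5, 4, 1, 9, 11, 10, 12, 0, 13, 14, 6]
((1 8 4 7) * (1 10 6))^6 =(10) =[0, 1, 2, 3, 4, 5, 6, 7, 8, 9, 10]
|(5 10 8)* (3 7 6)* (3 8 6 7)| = |(5 10 6 8)| = 4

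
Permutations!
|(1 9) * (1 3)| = |(1 9 3)| = 3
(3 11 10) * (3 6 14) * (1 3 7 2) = (1 3 11 10 6 14 7 2) = [0, 3, 1, 11, 4, 5, 14, 2, 8, 9, 6, 10, 12, 13, 7]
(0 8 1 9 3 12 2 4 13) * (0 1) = (0 8)(1 9 3 12 2 4 13) = [8, 9, 4, 12, 13, 5, 6, 7, 0, 3, 10, 11, 2, 1]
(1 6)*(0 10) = [10, 6, 2, 3, 4, 5, 1, 7, 8, 9, 0] = (0 10)(1 6)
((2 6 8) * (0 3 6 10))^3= (0 8)(2 3)(6 10)= [8, 1, 3, 2, 4, 5, 10, 7, 0, 9, 6]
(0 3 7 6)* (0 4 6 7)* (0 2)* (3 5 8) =(0 5 8 3 2)(4 6) =[5, 1, 0, 2, 6, 8, 4, 7, 3]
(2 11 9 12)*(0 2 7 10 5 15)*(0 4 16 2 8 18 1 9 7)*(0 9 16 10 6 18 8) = [0, 16, 11, 3, 10, 15, 18, 6, 8, 12, 5, 7, 9, 13, 14, 4, 2, 17, 1] = (1 16 2 11 7 6 18)(4 10 5 15)(9 12)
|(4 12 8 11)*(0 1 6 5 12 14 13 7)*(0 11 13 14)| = |(14)(0 1 6 5 12 8 13 7 11 4)| = 10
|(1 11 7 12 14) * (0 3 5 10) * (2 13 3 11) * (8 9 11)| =|(0 8 9 11 7 12 14 1 2 13 3 5 10)| =13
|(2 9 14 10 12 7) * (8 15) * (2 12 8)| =6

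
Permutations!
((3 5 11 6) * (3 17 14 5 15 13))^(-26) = (3 15 13)(5 14 17 6 11) = [0, 1, 2, 15, 4, 14, 11, 7, 8, 9, 10, 5, 12, 3, 17, 13, 16, 6]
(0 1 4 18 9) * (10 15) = (0 1 4 18 9)(10 15) = [1, 4, 2, 3, 18, 5, 6, 7, 8, 0, 15, 11, 12, 13, 14, 10, 16, 17, 9]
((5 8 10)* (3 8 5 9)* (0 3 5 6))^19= (0 5 10 3 6 9 8)= [5, 1, 2, 6, 4, 10, 9, 7, 0, 8, 3]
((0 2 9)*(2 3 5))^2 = [5, 1, 0, 2, 4, 9, 6, 7, 8, 3] = (0 5 9 3 2)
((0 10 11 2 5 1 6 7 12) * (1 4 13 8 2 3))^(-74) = (0 7 1 11)(2 5 4 13 8)(3 10 12 6) = [7, 11, 5, 10, 13, 4, 3, 1, 2, 9, 12, 0, 6, 8]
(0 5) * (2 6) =(0 5)(2 6) =[5, 1, 6, 3, 4, 0, 2]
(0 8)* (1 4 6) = (0 8)(1 4 6) = [8, 4, 2, 3, 6, 5, 1, 7, 0]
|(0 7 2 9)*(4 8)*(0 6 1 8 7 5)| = 14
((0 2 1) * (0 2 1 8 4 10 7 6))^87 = (0 6 7 10 4 8 2 1) = [6, 0, 1, 3, 8, 5, 7, 10, 2, 9, 4]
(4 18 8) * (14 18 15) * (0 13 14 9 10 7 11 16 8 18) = [13, 1, 2, 3, 15, 5, 6, 11, 4, 10, 7, 16, 12, 14, 0, 9, 8, 17, 18] = (18)(0 13 14)(4 15 9 10 7 11 16 8)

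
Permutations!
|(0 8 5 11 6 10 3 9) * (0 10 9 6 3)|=8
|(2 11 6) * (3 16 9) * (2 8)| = |(2 11 6 8)(3 16 9)| = 12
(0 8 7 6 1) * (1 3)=[8, 0, 2, 1, 4, 5, 3, 6, 7]=(0 8 7 6 3 1)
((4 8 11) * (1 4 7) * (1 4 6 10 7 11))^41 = (11)(1 8 4 7 10 6) = [0, 8, 2, 3, 7, 5, 1, 10, 4, 9, 6, 11]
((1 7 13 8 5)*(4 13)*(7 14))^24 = (1 4 5 7 8 14 13) = [0, 4, 2, 3, 5, 7, 6, 8, 14, 9, 10, 11, 12, 1, 13]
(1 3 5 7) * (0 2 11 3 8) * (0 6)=(0 2 11 3 5 7 1 8 6)=[2, 8, 11, 5, 4, 7, 0, 1, 6, 9, 10, 3]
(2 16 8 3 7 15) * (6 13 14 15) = [0, 1, 16, 7, 4, 5, 13, 6, 3, 9, 10, 11, 12, 14, 15, 2, 8] = (2 16 8 3 7 6 13 14 15)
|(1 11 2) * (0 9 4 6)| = |(0 9 4 6)(1 11 2)| = 12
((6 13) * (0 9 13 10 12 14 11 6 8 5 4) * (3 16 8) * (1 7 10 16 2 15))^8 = (0 10 4 7 5 1 8 15 16 2 6 3 11 13 14 9 12) = [10, 8, 6, 11, 7, 1, 3, 5, 15, 12, 4, 13, 0, 14, 9, 16, 2]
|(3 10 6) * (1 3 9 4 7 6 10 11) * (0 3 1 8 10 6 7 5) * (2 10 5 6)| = |(0 3 11 8 5)(2 10)(4 6 9)| = 30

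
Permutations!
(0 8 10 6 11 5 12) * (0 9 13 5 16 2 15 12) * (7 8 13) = (0 13 5)(2 15 12 9 7 8 10 6 11 16) = [13, 1, 15, 3, 4, 0, 11, 8, 10, 7, 6, 16, 9, 5, 14, 12, 2]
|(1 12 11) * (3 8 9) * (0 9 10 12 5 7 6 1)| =|(0 9 3 8 10 12 11)(1 5 7 6)| =28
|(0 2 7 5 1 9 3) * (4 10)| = 14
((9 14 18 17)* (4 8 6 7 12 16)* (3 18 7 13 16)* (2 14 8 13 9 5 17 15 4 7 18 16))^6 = (18)(3 7)(12 16) = [0, 1, 2, 7, 4, 5, 6, 3, 8, 9, 10, 11, 16, 13, 14, 15, 12, 17, 18]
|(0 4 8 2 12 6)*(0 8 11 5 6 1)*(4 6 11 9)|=6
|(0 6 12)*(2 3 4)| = |(0 6 12)(2 3 4)| = 3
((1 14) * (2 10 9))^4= (14)(2 10 9)= [0, 1, 10, 3, 4, 5, 6, 7, 8, 2, 9, 11, 12, 13, 14]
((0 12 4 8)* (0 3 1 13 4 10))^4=[12, 3, 2, 8, 13, 5, 6, 7, 4, 9, 0, 11, 10, 1]=(0 12 10)(1 3 8 4 13)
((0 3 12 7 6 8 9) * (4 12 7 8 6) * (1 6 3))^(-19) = (0 9 8 12 4 7 3 6 1) = [9, 0, 2, 6, 7, 5, 1, 3, 12, 8, 10, 11, 4]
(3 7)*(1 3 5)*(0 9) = [9, 3, 2, 7, 4, 1, 6, 5, 8, 0] = (0 9)(1 3 7 5)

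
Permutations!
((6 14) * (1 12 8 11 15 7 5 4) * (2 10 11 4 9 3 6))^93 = [0, 12, 15, 2, 1, 6, 10, 3, 4, 14, 7, 5, 8, 13, 11, 9] = (1 12 8 4)(2 15 9 14 11 5 6 10 7 3)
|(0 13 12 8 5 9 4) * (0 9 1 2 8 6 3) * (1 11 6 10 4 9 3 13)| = 12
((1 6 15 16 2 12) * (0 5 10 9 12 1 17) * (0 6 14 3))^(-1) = (0 3 14 1 2 16 15 6 17 12 9 10 5) = [3, 2, 16, 14, 4, 0, 17, 7, 8, 10, 5, 11, 9, 13, 1, 6, 15, 12]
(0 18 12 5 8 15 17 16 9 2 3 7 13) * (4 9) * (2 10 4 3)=(0 18 12 5 8 15 17 16 3 7 13)(4 9 10)=[18, 1, 2, 7, 9, 8, 6, 13, 15, 10, 4, 11, 5, 0, 14, 17, 3, 16, 12]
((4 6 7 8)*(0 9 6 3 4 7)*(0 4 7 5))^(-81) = (0 5 8 7 3 4 6 9) = [5, 1, 2, 4, 6, 8, 9, 3, 7, 0]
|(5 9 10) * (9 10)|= |(5 10)|= 2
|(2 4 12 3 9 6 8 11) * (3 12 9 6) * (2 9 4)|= 5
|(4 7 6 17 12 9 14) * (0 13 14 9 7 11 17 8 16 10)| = 12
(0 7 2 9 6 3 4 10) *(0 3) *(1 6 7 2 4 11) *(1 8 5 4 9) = [2, 6, 1, 11, 10, 4, 0, 9, 5, 7, 3, 8] = (0 2 1 6)(3 11 8 5 4 10)(7 9)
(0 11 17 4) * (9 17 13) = (0 11 13 9 17 4) = [11, 1, 2, 3, 0, 5, 6, 7, 8, 17, 10, 13, 12, 9, 14, 15, 16, 4]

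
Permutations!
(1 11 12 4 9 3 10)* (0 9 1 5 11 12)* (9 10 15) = [10, 12, 2, 15, 1, 11, 6, 7, 8, 3, 5, 0, 4, 13, 14, 9] = (0 10 5 11)(1 12 4)(3 15 9)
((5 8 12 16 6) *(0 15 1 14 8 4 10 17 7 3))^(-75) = (0 4 8 3 5 14 7 6 1 17 16 15 10 12) = [4, 17, 2, 5, 8, 14, 1, 6, 3, 9, 12, 11, 0, 13, 7, 10, 15, 16]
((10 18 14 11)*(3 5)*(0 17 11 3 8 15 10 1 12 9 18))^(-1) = (0 10 15 8 5 3 14 18 9 12 1 11 17) = [10, 11, 2, 14, 4, 3, 6, 7, 5, 12, 15, 17, 1, 13, 18, 8, 16, 0, 9]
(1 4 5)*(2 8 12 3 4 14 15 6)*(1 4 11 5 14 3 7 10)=(1 3 11 5 4 14 15 6 2 8 12 7 10)=[0, 3, 8, 11, 14, 4, 2, 10, 12, 9, 1, 5, 7, 13, 15, 6]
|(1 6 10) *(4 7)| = |(1 6 10)(4 7)| = 6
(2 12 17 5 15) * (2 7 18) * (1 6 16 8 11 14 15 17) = [0, 6, 12, 3, 4, 17, 16, 18, 11, 9, 10, 14, 1, 13, 15, 7, 8, 5, 2] = (1 6 16 8 11 14 15 7 18 2 12)(5 17)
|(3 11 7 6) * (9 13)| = 4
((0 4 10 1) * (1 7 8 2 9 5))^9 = [0, 1, 2, 3, 4, 5, 6, 7, 8, 9, 10] = (10)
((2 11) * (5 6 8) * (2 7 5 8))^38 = (2 5 11 6 7) = [0, 1, 5, 3, 4, 11, 7, 2, 8, 9, 10, 6]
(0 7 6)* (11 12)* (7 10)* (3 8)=[10, 1, 2, 8, 4, 5, 0, 6, 3, 9, 7, 12, 11]=(0 10 7 6)(3 8)(11 12)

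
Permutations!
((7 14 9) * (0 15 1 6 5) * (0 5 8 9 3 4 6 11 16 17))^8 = [1, 16, 2, 4, 6, 5, 8, 14, 9, 7, 10, 17, 12, 13, 3, 11, 0, 15] = (0 1 16)(3 4 6 8 9 7 14)(11 17 15)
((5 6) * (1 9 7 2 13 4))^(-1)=(1 4 13 2 7 9)(5 6)=[0, 4, 7, 3, 13, 6, 5, 9, 8, 1, 10, 11, 12, 2]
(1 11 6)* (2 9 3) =(1 11 6)(2 9 3) =[0, 11, 9, 2, 4, 5, 1, 7, 8, 3, 10, 6]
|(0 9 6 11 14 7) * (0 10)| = 7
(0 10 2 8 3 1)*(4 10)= (0 4 10 2 8 3 1)= [4, 0, 8, 1, 10, 5, 6, 7, 3, 9, 2]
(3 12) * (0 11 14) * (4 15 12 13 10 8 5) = (0 11 14)(3 13 10 8 5 4 15 12) = [11, 1, 2, 13, 15, 4, 6, 7, 5, 9, 8, 14, 3, 10, 0, 12]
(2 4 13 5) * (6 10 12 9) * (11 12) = [0, 1, 4, 3, 13, 2, 10, 7, 8, 6, 11, 12, 9, 5] = (2 4 13 5)(6 10 11 12 9)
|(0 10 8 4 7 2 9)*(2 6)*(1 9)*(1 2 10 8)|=8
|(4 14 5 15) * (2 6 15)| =|(2 6 15 4 14 5)| =6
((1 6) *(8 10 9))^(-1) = (1 6)(8 9 10) = [0, 6, 2, 3, 4, 5, 1, 7, 9, 10, 8]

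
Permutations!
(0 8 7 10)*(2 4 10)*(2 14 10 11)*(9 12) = [8, 1, 4, 3, 11, 5, 6, 14, 7, 12, 0, 2, 9, 13, 10] = (0 8 7 14 10)(2 4 11)(9 12)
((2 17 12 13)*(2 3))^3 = (2 13 17 3 12) = [0, 1, 13, 12, 4, 5, 6, 7, 8, 9, 10, 11, 2, 17, 14, 15, 16, 3]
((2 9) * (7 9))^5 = (2 9 7) = [0, 1, 9, 3, 4, 5, 6, 2, 8, 7]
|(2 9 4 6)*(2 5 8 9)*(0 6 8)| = 3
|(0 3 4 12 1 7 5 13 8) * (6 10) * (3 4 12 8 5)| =|(0 4 8)(1 7 3 12)(5 13)(6 10)| =12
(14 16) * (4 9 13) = (4 9 13)(14 16) = [0, 1, 2, 3, 9, 5, 6, 7, 8, 13, 10, 11, 12, 4, 16, 15, 14]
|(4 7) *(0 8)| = 2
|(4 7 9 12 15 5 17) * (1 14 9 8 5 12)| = 30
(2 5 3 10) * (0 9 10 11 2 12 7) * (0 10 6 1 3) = (0 9 6 1 3 11 2 5)(7 10 12) = [9, 3, 5, 11, 4, 0, 1, 10, 8, 6, 12, 2, 7]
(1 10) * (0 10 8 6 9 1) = [10, 8, 2, 3, 4, 5, 9, 7, 6, 1, 0] = (0 10)(1 8 6 9)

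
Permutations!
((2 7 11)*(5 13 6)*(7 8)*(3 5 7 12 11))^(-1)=[0, 1, 11, 7, 4, 3, 13, 6, 2, 9, 10, 12, 8, 5]=(2 11 12 8)(3 7 6 13 5)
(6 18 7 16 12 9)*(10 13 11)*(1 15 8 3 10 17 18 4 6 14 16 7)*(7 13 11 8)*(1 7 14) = (1 15 14 16 12 9)(3 10 11 17 18 7 13 8)(4 6) = [0, 15, 2, 10, 6, 5, 4, 13, 3, 1, 11, 17, 9, 8, 16, 14, 12, 18, 7]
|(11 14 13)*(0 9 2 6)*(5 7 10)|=12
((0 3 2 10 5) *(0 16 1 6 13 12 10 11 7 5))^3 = (0 11 16 13)(1 12 3 7)(2 5 6 10) = [11, 12, 5, 7, 4, 6, 10, 1, 8, 9, 2, 16, 3, 0, 14, 15, 13]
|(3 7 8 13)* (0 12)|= |(0 12)(3 7 8 13)|= 4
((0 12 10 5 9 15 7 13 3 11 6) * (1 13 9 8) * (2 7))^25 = (0 1)(2 7 9 15)(3 10)(5 11)(6 8)(12 13) = [1, 0, 7, 10, 4, 11, 8, 9, 6, 15, 3, 5, 13, 12, 14, 2]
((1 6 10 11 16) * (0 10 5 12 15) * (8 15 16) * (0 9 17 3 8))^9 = (1 16 12 5 6)(3 17 9 15 8) = [0, 16, 2, 17, 4, 6, 1, 7, 3, 15, 10, 11, 5, 13, 14, 8, 12, 9]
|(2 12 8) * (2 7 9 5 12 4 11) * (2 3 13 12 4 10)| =|(2 10)(3 13 12 8 7 9 5 4 11)| =18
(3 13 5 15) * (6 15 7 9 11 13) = (3 6 15)(5 7 9 11 13) = [0, 1, 2, 6, 4, 7, 15, 9, 8, 11, 10, 13, 12, 5, 14, 3]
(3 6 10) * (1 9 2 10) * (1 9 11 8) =(1 11 8)(2 10 3 6 9) =[0, 11, 10, 6, 4, 5, 9, 7, 1, 2, 3, 8]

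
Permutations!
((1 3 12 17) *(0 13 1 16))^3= (0 3 16 1 17 13 12)= [3, 17, 2, 16, 4, 5, 6, 7, 8, 9, 10, 11, 0, 12, 14, 15, 1, 13]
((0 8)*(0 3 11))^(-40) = (11) = [0, 1, 2, 3, 4, 5, 6, 7, 8, 9, 10, 11]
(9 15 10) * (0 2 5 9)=(0 2 5 9 15 10)=[2, 1, 5, 3, 4, 9, 6, 7, 8, 15, 0, 11, 12, 13, 14, 10]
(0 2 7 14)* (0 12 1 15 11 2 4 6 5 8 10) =(0 4 6 5 8 10)(1 15 11 2 7 14 12) =[4, 15, 7, 3, 6, 8, 5, 14, 10, 9, 0, 2, 1, 13, 12, 11]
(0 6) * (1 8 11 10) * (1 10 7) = (0 6)(1 8 11 7) = [6, 8, 2, 3, 4, 5, 0, 1, 11, 9, 10, 7]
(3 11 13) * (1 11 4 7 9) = (1 11 13 3 4 7 9) = [0, 11, 2, 4, 7, 5, 6, 9, 8, 1, 10, 13, 12, 3]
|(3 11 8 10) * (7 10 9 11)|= |(3 7 10)(8 9 11)|= 3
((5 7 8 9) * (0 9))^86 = (0 9 5 7 8) = [9, 1, 2, 3, 4, 7, 6, 8, 0, 5]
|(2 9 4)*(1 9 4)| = 2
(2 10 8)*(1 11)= (1 11)(2 10 8)= [0, 11, 10, 3, 4, 5, 6, 7, 2, 9, 8, 1]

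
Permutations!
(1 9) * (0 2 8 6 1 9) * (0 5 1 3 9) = (0 2 8 6 3 9)(1 5) = [2, 5, 8, 9, 4, 1, 3, 7, 6, 0]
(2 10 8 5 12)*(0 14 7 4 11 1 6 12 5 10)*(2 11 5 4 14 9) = (0 9 2)(1 6 12 11)(4 5)(7 14)(8 10) = [9, 6, 0, 3, 5, 4, 12, 14, 10, 2, 8, 1, 11, 13, 7]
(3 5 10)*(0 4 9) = (0 4 9)(3 5 10) = [4, 1, 2, 5, 9, 10, 6, 7, 8, 0, 3]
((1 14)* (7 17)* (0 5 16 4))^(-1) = [4, 14, 2, 3, 16, 0, 6, 17, 8, 9, 10, 11, 12, 13, 1, 15, 5, 7] = (0 4 16 5)(1 14)(7 17)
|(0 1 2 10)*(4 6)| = 4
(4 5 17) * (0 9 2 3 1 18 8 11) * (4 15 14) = [9, 18, 3, 1, 5, 17, 6, 7, 11, 2, 10, 0, 12, 13, 4, 14, 16, 15, 8] = (0 9 2 3 1 18 8 11)(4 5 17 15 14)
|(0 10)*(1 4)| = 2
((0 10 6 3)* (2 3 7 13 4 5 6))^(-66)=(0 2)(3 10)(4 13 7 6 5)=[2, 1, 0, 10, 13, 4, 5, 6, 8, 9, 3, 11, 12, 7]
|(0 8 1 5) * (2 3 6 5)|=7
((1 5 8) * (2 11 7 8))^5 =(1 8 7 11 2 5) =[0, 8, 5, 3, 4, 1, 6, 11, 7, 9, 10, 2]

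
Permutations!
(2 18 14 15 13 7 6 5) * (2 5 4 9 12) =[0, 1, 18, 3, 9, 5, 4, 6, 8, 12, 10, 11, 2, 7, 15, 13, 16, 17, 14] =(2 18 14 15 13 7 6 4 9 12)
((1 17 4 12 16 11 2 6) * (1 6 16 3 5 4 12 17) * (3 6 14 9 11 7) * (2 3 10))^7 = (2 10 7 16)(3 9 6 17 5 11 14 12 4) = [0, 1, 10, 9, 3, 11, 17, 16, 8, 6, 7, 14, 4, 13, 12, 15, 2, 5]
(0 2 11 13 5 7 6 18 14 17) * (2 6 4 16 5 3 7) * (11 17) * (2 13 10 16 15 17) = (0 6 18 14 11 10 16 5 13 3 7 4 15 17) = [6, 1, 2, 7, 15, 13, 18, 4, 8, 9, 16, 10, 12, 3, 11, 17, 5, 0, 14]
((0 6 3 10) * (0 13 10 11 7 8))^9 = (0 11)(3 8)(6 7)(10 13) = [11, 1, 2, 8, 4, 5, 7, 6, 3, 9, 13, 0, 12, 10]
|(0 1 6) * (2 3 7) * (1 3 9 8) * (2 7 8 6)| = |(0 3 8 1 2 9 6)| = 7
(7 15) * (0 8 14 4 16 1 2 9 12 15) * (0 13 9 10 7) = (0 8 14 4 16 1 2 10 7 13 9 12 15) = [8, 2, 10, 3, 16, 5, 6, 13, 14, 12, 7, 11, 15, 9, 4, 0, 1]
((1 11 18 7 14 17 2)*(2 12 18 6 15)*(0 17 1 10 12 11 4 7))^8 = (0 18 12 10 2 15 6 11 17) = [18, 1, 15, 3, 4, 5, 11, 7, 8, 9, 2, 17, 10, 13, 14, 6, 16, 0, 12]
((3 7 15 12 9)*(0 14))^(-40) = [0, 1, 2, 3, 4, 5, 6, 7, 8, 9, 10, 11, 12, 13, 14, 15] = (15)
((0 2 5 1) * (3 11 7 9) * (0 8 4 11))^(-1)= (0 3 9 7 11 4 8 1 5 2)= [3, 5, 0, 9, 8, 2, 6, 11, 1, 7, 10, 4]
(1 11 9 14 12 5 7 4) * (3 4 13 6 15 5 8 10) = [0, 11, 2, 4, 1, 7, 15, 13, 10, 14, 3, 9, 8, 6, 12, 5] = (1 11 9 14 12 8 10 3 4)(5 7 13 6 15)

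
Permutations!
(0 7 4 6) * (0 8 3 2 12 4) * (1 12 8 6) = (0 7)(1 12 4)(2 8 3) = [7, 12, 8, 2, 1, 5, 6, 0, 3, 9, 10, 11, 4]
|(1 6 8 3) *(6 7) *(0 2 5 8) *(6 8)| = 4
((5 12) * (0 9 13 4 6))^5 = [0, 1, 2, 3, 4, 12, 6, 7, 8, 9, 10, 11, 5, 13] = (13)(5 12)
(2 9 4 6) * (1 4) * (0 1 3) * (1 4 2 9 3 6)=[4, 2, 3, 0, 1, 5, 9, 7, 8, 6]=(0 4 1 2 3)(6 9)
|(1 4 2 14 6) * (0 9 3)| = |(0 9 3)(1 4 2 14 6)| = 15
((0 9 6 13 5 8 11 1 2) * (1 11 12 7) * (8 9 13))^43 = (0 9 12 2 5 8 1 13 6 7) = [9, 13, 5, 3, 4, 8, 7, 0, 1, 12, 10, 11, 2, 6]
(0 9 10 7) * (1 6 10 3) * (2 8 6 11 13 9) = (0 2 8 6 10 7)(1 11 13 9 3) = [2, 11, 8, 1, 4, 5, 10, 0, 6, 3, 7, 13, 12, 9]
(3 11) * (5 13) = [0, 1, 2, 11, 4, 13, 6, 7, 8, 9, 10, 3, 12, 5] = (3 11)(5 13)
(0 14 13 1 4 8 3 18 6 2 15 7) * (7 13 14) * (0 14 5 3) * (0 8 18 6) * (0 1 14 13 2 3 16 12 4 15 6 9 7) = [0, 15, 6, 9, 18, 16, 3, 13, 8, 7, 10, 11, 4, 14, 5, 2, 12, 17, 1] = (1 15 2 6 3 9 7 13 14 5 16 12 4 18)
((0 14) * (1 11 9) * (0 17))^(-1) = [17, 9, 2, 3, 4, 5, 6, 7, 8, 11, 10, 1, 12, 13, 0, 15, 16, 14] = (0 17 14)(1 9 11)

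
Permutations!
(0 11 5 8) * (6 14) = [11, 1, 2, 3, 4, 8, 14, 7, 0, 9, 10, 5, 12, 13, 6] = (0 11 5 8)(6 14)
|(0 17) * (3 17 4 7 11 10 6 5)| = |(0 4 7 11 10 6 5 3 17)| = 9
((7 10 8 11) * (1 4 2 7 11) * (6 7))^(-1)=(11)(1 8 10 7 6 2 4)=[0, 8, 4, 3, 1, 5, 2, 6, 10, 9, 7, 11]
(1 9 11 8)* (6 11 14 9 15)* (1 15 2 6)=(1 2 6 11 8 15)(9 14)=[0, 2, 6, 3, 4, 5, 11, 7, 15, 14, 10, 8, 12, 13, 9, 1]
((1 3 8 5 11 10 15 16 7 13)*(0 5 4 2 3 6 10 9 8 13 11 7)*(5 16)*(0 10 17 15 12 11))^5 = (0 9 13 5 12 2 17 16 8 1 7 11 3 15 10 4 6) = [9, 7, 17, 15, 6, 12, 0, 11, 1, 13, 4, 3, 2, 5, 14, 10, 8, 16]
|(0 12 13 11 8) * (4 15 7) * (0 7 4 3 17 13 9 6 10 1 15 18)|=|(0 12 9 6 10 1 15 4 18)(3 17 13 11 8 7)|=18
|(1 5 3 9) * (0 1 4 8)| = |(0 1 5 3 9 4 8)| = 7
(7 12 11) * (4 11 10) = (4 11 7 12 10) = [0, 1, 2, 3, 11, 5, 6, 12, 8, 9, 4, 7, 10]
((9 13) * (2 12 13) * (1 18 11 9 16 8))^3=[0, 9, 16, 3, 4, 5, 6, 7, 11, 13, 10, 12, 8, 1, 14, 15, 18, 17, 2]=(1 9 13)(2 16 18)(8 11 12)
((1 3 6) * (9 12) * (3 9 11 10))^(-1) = (1 6 3 10 11 12 9) = [0, 6, 2, 10, 4, 5, 3, 7, 8, 1, 11, 12, 9]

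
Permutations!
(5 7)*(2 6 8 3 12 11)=(2 6 8 3 12 11)(5 7)=[0, 1, 6, 12, 4, 7, 8, 5, 3, 9, 10, 2, 11]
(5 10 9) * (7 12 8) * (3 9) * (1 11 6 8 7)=(1 11 6 8)(3 9 5 10)(7 12)=[0, 11, 2, 9, 4, 10, 8, 12, 1, 5, 3, 6, 7]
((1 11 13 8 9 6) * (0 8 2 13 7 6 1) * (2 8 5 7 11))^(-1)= (0 6 7 5)(1 9 8 13 2)= [6, 9, 1, 3, 4, 0, 7, 5, 13, 8, 10, 11, 12, 2]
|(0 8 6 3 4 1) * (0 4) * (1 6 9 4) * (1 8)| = 7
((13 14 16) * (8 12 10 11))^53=[0, 1, 2, 3, 4, 5, 6, 7, 12, 9, 11, 8, 10, 16, 13, 15, 14]=(8 12 10 11)(13 16 14)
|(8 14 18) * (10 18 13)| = 5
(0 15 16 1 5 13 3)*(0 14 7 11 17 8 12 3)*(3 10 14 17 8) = (0 15 16 1 5 13)(3 17)(7 11 8 12 10 14) = [15, 5, 2, 17, 4, 13, 6, 11, 12, 9, 14, 8, 10, 0, 7, 16, 1, 3]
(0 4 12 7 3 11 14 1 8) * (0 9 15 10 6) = (0 4 12 7 3 11 14 1 8 9 15 10 6) = [4, 8, 2, 11, 12, 5, 0, 3, 9, 15, 6, 14, 7, 13, 1, 10]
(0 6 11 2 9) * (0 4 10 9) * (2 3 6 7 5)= (0 7 5 2)(3 6 11)(4 10 9)= [7, 1, 0, 6, 10, 2, 11, 5, 8, 4, 9, 3]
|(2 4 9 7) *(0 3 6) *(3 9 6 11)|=|(0 9 7 2 4 6)(3 11)|=6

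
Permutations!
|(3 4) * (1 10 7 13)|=|(1 10 7 13)(3 4)|=4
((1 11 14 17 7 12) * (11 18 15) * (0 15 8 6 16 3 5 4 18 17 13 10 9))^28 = (18) = [0, 1, 2, 3, 4, 5, 6, 7, 8, 9, 10, 11, 12, 13, 14, 15, 16, 17, 18]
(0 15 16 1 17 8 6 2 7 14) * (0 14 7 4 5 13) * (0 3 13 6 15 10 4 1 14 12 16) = (0 10 4 5 6 2 1 17 8 15)(3 13)(12 16 14) = [10, 17, 1, 13, 5, 6, 2, 7, 15, 9, 4, 11, 16, 3, 12, 0, 14, 8]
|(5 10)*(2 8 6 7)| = 4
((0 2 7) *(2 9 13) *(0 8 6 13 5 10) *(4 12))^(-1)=(0 10 5 9)(2 13 6 8 7)(4 12)=[10, 1, 13, 3, 12, 9, 8, 2, 7, 0, 5, 11, 4, 6]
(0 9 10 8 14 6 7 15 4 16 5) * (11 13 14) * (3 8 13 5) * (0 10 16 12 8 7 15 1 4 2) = (0 9 16 3 7 1 4 12 8 11 5 10 13 14 6 15 2) = [9, 4, 0, 7, 12, 10, 15, 1, 11, 16, 13, 5, 8, 14, 6, 2, 3]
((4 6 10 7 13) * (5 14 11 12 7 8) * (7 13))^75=[0, 1, 2, 3, 8, 12, 5, 7, 11, 9, 14, 4, 6, 10, 13]=(4 8 11)(5 12 6)(10 14 13)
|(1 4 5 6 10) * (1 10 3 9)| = |(10)(1 4 5 6 3 9)| = 6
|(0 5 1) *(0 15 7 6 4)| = 7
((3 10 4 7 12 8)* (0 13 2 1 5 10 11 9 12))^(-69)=(0 1 4 13 5 7 2 10)(3 11 9 12 8)=[1, 4, 10, 11, 13, 7, 6, 2, 3, 12, 0, 9, 8, 5]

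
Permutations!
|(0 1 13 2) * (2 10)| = |(0 1 13 10 2)| = 5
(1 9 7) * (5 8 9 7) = (1 7)(5 8 9) = [0, 7, 2, 3, 4, 8, 6, 1, 9, 5]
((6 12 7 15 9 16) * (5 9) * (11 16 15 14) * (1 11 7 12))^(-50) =(1 16)(5 9 15)(6 11) =[0, 16, 2, 3, 4, 9, 11, 7, 8, 15, 10, 6, 12, 13, 14, 5, 1]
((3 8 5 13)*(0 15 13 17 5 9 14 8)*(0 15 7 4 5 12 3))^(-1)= (0 13 15 3 12 17 5 4 7)(8 14 9)= [13, 1, 2, 12, 7, 4, 6, 0, 14, 8, 10, 11, 17, 15, 9, 3, 16, 5]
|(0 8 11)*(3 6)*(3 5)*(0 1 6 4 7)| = |(0 8 11 1 6 5 3 4 7)| = 9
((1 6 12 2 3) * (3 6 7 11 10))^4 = [0, 3, 6, 10, 4, 5, 12, 1, 8, 9, 11, 7, 2] = (1 3 10 11 7)(2 6 12)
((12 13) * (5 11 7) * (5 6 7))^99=(5 11)(6 7)(12 13)=[0, 1, 2, 3, 4, 11, 7, 6, 8, 9, 10, 5, 13, 12]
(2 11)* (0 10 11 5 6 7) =[10, 1, 5, 3, 4, 6, 7, 0, 8, 9, 11, 2] =(0 10 11 2 5 6 7)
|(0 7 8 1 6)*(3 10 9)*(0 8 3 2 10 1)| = |(0 7 3 1 6 8)(2 10 9)| = 6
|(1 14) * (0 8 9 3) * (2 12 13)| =|(0 8 9 3)(1 14)(2 12 13)| =12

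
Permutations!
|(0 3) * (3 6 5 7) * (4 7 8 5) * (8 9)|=|(0 6 4 7 3)(5 9 8)|=15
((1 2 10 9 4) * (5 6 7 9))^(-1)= [0, 4, 1, 3, 9, 10, 5, 6, 8, 7, 2]= (1 4 9 7 6 5 10 2)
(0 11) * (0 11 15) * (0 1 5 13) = (0 15 1 5 13) = [15, 5, 2, 3, 4, 13, 6, 7, 8, 9, 10, 11, 12, 0, 14, 1]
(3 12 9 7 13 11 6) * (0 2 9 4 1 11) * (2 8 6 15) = (0 8 6 3 12 4 1 11 15 2 9 7 13) = [8, 11, 9, 12, 1, 5, 3, 13, 6, 7, 10, 15, 4, 0, 14, 2]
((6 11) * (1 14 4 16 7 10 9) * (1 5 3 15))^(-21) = (1 15 3 5 9 10 7 16 4 14)(6 11) = [0, 15, 2, 5, 14, 9, 11, 16, 8, 10, 7, 6, 12, 13, 1, 3, 4]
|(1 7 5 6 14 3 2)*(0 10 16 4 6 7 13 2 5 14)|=|(0 10 16 4 6)(1 13 2)(3 5 7 14)|=60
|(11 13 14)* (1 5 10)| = 3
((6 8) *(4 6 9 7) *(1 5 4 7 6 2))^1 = (1 5 4 2)(6 8 9) = [0, 5, 1, 3, 2, 4, 8, 7, 9, 6]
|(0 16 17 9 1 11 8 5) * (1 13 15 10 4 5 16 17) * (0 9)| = |(0 17)(1 11 8 16)(4 5 9 13 15 10)| = 12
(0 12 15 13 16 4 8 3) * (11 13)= (0 12 15 11 13 16 4 8 3)= [12, 1, 2, 0, 8, 5, 6, 7, 3, 9, 10, 13, 15, 16, 14, 11, 4]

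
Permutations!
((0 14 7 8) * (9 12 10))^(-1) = (0 8 7 14)(9 10 12) = [8, 1, 2, 3, 4, 5, 6, 14, 7, 10, 12, 11, 9, 13, 0]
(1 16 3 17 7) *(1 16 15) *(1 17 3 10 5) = (1 15 17 7 16 10 5) = [0, 15, 2, 3, 4, 1, 6, 16, 8, 9, 5, 11, 12, 13, 14, 17, 10, 7]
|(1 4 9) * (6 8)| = 6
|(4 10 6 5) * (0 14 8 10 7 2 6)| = 20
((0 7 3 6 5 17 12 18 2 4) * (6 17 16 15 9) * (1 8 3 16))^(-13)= (0 16 9 5 8 17 18 4 7 15 6 1 3 12 2)= [16, 3, 0, 12, 7, 8, 1, 15, 17, 5, 10, 11, 2, 13, 14, 6, 9, 18, 4]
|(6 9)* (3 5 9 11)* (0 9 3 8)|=10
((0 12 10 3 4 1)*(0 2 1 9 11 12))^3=(1 2)(3 11)(4 12)(9 10)=[0, 2, 1, 11, 12, 5, 6, 7, 8, 10, 9, 3, 4]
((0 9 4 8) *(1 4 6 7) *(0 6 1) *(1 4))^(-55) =[7, 1, 2, 3, 9, 5, 8, 6, 4, 0] =(0 7 6 8 4 9)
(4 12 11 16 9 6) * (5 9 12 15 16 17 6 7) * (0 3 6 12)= (0 3 6 4 15 16)(5 9 7)(11 17 12)= [3, 1, 2, 6, 15, 9, 4, 5, 8, 7, 10, 17, 11, 13, 14, 16, 0, 12]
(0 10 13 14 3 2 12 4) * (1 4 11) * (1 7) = (0 10 13 14 3 2 12 11 7 1 4) = [10, 4, 12, 2, 0, 5, 6, 1, 8, 9, 13, 7, 11, 14, 3]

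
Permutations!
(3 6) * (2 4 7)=[0, 1, 4, 6, 7, 5, 3, 2]=(2 4 7)(3 6)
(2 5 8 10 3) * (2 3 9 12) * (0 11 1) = [11, 0, 5, 3, 4, 8, 6, 7, 10, 12, 9, 1, 2] = (0 11 1)(2 5 8 10 9 12)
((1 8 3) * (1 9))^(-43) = [0, 8, 2, 9, 4, 5, 6, 7, 3, 1] = (1 8 3 9)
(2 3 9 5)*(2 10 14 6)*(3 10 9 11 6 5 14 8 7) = (2 10 8 7 3 11 6)(5 9 14) = [0, 1, 10, 11, 4, 9, 2, 3, 7, 14, 8, 6, 12, 13, 5]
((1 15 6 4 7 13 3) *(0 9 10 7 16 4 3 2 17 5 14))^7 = (0 5 2 7 9 14 17 13 10)(1 3 6 15)(4 16) = [5, 3, 7, 6, 16, 2, 15, 9, 8, 14, 0, 11, 12, 10, 17, 1, 4, 13]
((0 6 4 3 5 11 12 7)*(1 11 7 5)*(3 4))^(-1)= (0 7 5 12 11 1 3 6)= [7, 3, 2, 6, 4, 12, 0, 5, 8, 9, 10, 1, 11]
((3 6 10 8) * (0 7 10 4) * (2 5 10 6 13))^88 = (2 3 10)(5 13 8) = [0, 1, 3, 10, 4, 13, 6, 7, 5, 9, 2, 11, 12, 8]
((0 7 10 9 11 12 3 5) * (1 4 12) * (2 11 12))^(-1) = [5, 11, 4, 12, 1, 3, 6, 0, 8, 10, 7, 2, 9] = (0 5 3 12 9 10 7)(1 11 2 4)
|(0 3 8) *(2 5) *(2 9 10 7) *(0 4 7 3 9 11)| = |(0 9 10 3 8 4 7 2 5 11)| = 10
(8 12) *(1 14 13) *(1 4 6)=(1 14 13 4 6)(8 12)=[0, 14, 2, 3, 6, 5, 1, 7, 12, 9, 10, 11, 8, 4, 13]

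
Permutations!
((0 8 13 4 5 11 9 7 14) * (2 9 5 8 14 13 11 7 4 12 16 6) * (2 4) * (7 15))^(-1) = (0 14)(2 9)(4 6 16 12 13 7 15 5 11 8) = [14, 1, 9, 3, 6, 11, 16, 15, 4, 2, 10, 8, 13, 7, 0, 5, 12]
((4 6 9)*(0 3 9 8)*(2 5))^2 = (0 9 6)(3 4 8) = [9, 1, 2, 4, 8, 5, 0, 7, 3, 6]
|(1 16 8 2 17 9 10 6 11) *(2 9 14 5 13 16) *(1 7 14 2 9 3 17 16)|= 45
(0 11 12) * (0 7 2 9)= (0 11 12 7 2 9)= [11, 1, 9, 3, 4, 5, 6, 2, 8, 0, 10, 12, 7]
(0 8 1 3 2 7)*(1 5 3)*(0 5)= (0 8)(2 7 5 3)= [8, 1, 7, 2, 4, 3, 6, 5, 0]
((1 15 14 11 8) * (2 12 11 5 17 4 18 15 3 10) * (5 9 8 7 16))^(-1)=(1 8 9 14 15 18 4 17 5 16 7 11 12 2 10 3)=[0, 8, 10, 1, 17, 16, 6, 11, 9, 14, 3, 12, 2, 13, 15, 18, 7, 5, 4]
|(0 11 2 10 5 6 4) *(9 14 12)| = 21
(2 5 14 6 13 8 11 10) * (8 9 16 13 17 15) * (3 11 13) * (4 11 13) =(2 5 14 6 17 15 8 4 11 10)(3 13 9 16) =[0, 1, 5, 13, 11, 14, 17, 7, 4, 16, 2, 10, 12, 9, 6, 8, 3, 15]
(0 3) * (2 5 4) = (0 3)(2 5 4) = [3, 1, 5, 0, 2, 4]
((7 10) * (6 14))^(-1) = [0, 1, 2, 3, 4, 5, 14, 10, 8, 9, 7, 11, 12, 13, 6] = (6 14)(7 10)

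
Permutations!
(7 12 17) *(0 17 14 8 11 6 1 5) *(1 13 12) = (0 17 7 1 5)(6 13 12 14 8 11) = [17, 5, 2, 3, 4, 0, 13, 1, 11, 9, 10, 6, 14, 12, 8, 15, 16, 7]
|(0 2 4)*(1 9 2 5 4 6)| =12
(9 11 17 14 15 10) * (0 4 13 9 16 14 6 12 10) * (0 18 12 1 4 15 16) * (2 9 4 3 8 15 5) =[5, 3, 9, 8, 13, 2, 1, 7, 15, 11, 0, 17, 10, 4, 16, 18, 14, 6, 12] =(0 5 2 9 11 17 6 1 3 8 15 18 12 10)(4 13)(14 16)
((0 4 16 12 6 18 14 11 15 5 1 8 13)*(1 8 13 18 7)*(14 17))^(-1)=(0 13 1 7 6 12 16 4)(5 15 11 14 17 18 8)=[13, 7, 2, 3, 0, 15, 12, 6, 5, 9, 10, 14, 16, 1, 17, 11, 4, 18, 8]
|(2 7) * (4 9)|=|(2 7)(4 9)|=2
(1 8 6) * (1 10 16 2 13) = [0, 8, 13, 3, 4, 5, 10, 7, 6, 9, 16, 11, 12, 1, 14, 15, 2] = (1 8 6 10 16 2 13)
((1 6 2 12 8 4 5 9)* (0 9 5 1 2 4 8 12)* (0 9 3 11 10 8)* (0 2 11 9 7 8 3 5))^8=(12)(1 4 6)(2 8 7)=[0, 4, 8, 3, 6, 5, 1, 2, 7, 9, 10, 11, 12]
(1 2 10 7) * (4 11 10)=(1 2 4 11 10 7)=[0, 2, 4, 3, 11, 5, 6, 1, 8, 9, 7, 10]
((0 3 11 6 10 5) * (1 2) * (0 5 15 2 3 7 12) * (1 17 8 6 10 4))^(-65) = [7, 2, 1, 17, 15, 5, 10, 12, 11, 9, 6, 8, 0, 13, 14, 4, 16, 3] = (0 7 12)(1 2)(3 17)(4 15)(6 10)(8 11)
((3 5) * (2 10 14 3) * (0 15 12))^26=(0 12 15)(2 10 14 3 5)=[12, 1, 10, 5, 4, 2, 6, 7, 8, 9, 14, 11, 15, 13, 3, 0]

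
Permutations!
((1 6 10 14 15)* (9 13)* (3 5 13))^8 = (1 14 6 15 10) = [0, 14, 2, 3, 4, 5, 15, 7, 8, 9, 1, 11, 12, 13, 6, 10]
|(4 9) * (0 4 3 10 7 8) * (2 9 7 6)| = 20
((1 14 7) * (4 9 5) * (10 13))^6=[0, 1, 2, 3, 4, 5, 6, 7, 8, 9, 10, 11, 12, 13, 14]=(14)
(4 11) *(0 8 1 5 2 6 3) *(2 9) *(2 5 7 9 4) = (0 8 1 7 9 5 4 11 2 6 3) = [8, 7, 6, 0, 11, 4, 3, 9, 1, 5, 10, 2]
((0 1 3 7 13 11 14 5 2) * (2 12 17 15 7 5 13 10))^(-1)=[2, 0, 10, 1, 4, 3, 6, 15, 8, 9, 7, 13, 5, 14, 11, 17, 16, 12]=(0 2 10 7 15 17 12 5 3 1)(11 13 14)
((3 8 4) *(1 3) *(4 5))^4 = (1 4 5 8 3) = [0, 4, 2, 1, 5, 8, 6, 7, 3]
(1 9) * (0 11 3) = (0 11 3)(1 9) = [11, 9, 2, 0, 4, 5, 6, 7, 8, 1, 10, 3]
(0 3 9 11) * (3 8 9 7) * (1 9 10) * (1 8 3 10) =(0 3 7 10 8 1 9 11) =[3, 9, 2, 7, 4, 5, 6, 10, 1, 11, 8, 0]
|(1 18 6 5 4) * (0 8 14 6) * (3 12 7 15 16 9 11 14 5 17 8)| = |(0 3 12 7 15 16 9 11 14 6 17 8 5 4 1 18)| = 16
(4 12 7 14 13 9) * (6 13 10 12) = (4 6 13 9)(7 14 10 12) = [0, 1, 2, 3, 6, 5, 13, 14, 8, 4, 12, 11, 7, 9, 10]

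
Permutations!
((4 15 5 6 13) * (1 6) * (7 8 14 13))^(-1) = (1 5 15 4 13 14 8 7 6) = [0, 5, 2, 3, 13, 15, 1, 6, 7, 9, 10, 11, 12, 14, 8, 4]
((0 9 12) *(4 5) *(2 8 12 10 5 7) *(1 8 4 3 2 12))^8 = (0 12 7 4 2 3 5 10 9) = [12, 1, 3, 5, 2, 10, 6, 4, 8, 0, 9, 11, 7]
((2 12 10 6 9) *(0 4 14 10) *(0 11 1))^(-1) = (0 1 11 12 2 9 6 10 14 4) = [1, 11, 9, 3, 0, 5, 10, 7, 8, 6, 14, 12, 2, 13, 4]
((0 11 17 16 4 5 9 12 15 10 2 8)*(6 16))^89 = (0 2 15 9 4 6 11 8 10 12 5 16 17) = [2, 1, 15, 3, 6, 16, 11, 7, 10, 4, 12, 8, 5, 13, 14, 9, 17, 0]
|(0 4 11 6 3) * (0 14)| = |(0 4 11 6 3 14)| = 6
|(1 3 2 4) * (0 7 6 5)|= |(0 7 6 5)(1 3 2 4)|= 4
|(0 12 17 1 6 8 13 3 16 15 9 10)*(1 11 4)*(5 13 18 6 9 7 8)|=|(0 12 17 11 4 1 9 10)(3 16 15 7 8 18 6 5 13)|=72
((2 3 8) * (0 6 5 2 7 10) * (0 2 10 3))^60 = (10) = [0, 1, 2, 3, 4, 5, 6, 7, 8, 9, 10]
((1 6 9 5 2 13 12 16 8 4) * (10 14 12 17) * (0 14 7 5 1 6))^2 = [12, 14, 17, 3, 9, 13, 1, 2, 6, 0, 5, 11, 8, 10, 16, 15, 4, 7] = (0 12 8 6 1 14 16 4 9)(2 17 7)(5 13 10)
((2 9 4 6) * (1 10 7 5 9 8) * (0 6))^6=(0 7 2 9 1)(4 10 6 5 8)=[7, 0, 9, 3, 10, 8, 5, 2, 4, 1, 6]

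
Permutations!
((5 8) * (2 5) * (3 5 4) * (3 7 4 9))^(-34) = (2 9 3 5 8) = [0, 1, 9, 5, 4, 8, 6, 7, 2, 3]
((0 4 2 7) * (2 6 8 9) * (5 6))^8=[0, 1, 2, 3, 4, 5, 6, 7, 8, 9]=(9)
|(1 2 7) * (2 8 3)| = |(1 8 3 2 7)| = 5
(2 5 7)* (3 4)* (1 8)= (1 8)(2 5 7)(3 4)= [0, 8, 5, 4, 3, 7, 6, 2, 1]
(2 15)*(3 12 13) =(2 15)(3 12 13) =[0, 1, 15, 12, 4, 5, 6, 7, 8, 9, 10, 11, 13, 3, 14, 2]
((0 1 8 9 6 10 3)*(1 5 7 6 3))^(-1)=(0 3 9 8 1 10 6 7 5)=[3, 10, 2, 9, 4, 0, 7, 5, 1, 8, 6]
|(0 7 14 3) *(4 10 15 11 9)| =|(0 7 14 3)(4 10 15 11 9)| =20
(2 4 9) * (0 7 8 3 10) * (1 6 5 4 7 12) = (0 12 1 6 5 4 9 2 7 8 3 10) = [12, 6, 7, 10, 9, 4, 5, 8, 3, 2, 0, 11, 1]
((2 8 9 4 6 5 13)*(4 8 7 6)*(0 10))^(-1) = (0 10)(2 13 5 6 7)(8 9) = [10, 1, 13, 3, 4, 6, 7, 2, 9, 8, 0, 11, 12, 5]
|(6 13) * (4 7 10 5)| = |(4 7 10 5)(6 13)| = 4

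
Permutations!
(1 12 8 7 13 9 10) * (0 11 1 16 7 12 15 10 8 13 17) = [11, 15, 2, 3, 4, 5, 6, 17, 12, 8, 16, 1, 13, 9, 14, 10, 7, 0] = (0 11 1 15 10 16 7 17)(8 12 13 9)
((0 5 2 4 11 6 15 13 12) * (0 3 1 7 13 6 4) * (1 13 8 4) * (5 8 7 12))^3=[11, 13, 4, 2, 12, 8, 15, 7, 1, 9, 10, 3, 5, 0, 14, 6]=(0 11 3 2 4 12 5 8 1 13)(6 15)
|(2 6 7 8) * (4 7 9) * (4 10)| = 7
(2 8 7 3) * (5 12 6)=(2 8 7 3)(5 12 6)=[0, 1, 8, 2, 4, 12, 5, 3, 7, 9, 10, 11, 6]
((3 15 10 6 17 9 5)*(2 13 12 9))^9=(2 17 6 10 15 3 5 9 12 13)=[0, 1, 17, 5, 4, 9, 10, 7, 8, 12, 15, 11, 13, 2, 14, 3, 16, 6]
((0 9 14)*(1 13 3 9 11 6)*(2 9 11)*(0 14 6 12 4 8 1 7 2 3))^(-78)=(14)(0 11 4 1)(2 6)(3 12 8 13)(7 9)=[11, 0, 6, 12, 1, 5, 2, 9, 13, 7, 10, 4, 8, 3, 14]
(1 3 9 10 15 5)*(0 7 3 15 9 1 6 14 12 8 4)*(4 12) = (0 7 3 1 15 5 6 14 4)(8 12)(9 10) = [7, 15, 2, 1, 0, 6, 14, 3, 12, 10, 9, 11, 8, 13, 4, 5]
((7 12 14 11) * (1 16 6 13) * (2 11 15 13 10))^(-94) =(1 11 13 2 15 10 14 6 12 16 7) =[0, 11, 15, 3, 4, 5, 12, 1, 8, 9, 14, 13, 16, 2, 6, 10, 7]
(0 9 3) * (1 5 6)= (0 9 3)(1 5 6)= [9, 5, 2, 0, 4, 6, 1, 7, 8, 3]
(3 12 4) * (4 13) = (3 12 13 4) = [0, 1, 2, 12, 3, 5, 6, 7, 8, 9, 10, 11, 13, 4]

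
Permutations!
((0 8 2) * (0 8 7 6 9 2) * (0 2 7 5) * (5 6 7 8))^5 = (0 5 2 8 9 6) = [5, 1, 8, 3, 4, 2, 0, 7, 9, 6]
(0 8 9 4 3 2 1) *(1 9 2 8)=(0 1)(2 9 4 3 8)=[1, 0, 9, 8, 3, 5, 6, 7, 2, 4]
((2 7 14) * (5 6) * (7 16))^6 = (2 7)(14 16) = [0, 1, 7, 3, 4, 5, 6, 2, 8, 9, 10, 11, 12, 13, 16, 15, 14]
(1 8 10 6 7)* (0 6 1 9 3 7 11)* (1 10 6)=(0 1 8 6 11)(3 7 9)=[1, 8, 2, 7, 4, 5, 11, 9, 6, 3, 10, 0]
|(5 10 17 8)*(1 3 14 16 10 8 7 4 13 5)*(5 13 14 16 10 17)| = 10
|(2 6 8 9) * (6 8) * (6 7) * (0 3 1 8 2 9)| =4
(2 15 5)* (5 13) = (2 15 13 5) = [0, 1, 15, 3, 4, 2, 6, 7, 8, 9, 10, 11, 12, 5, 14, 13]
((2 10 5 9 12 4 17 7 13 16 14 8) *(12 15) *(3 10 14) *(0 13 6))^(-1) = (0 6 7 17 4 12 15 9 5 10 3 16 13)(2 8 14) = [6, 1, 8, 16, 12, 10, 7, 17, 14, 5, 3, 11, 15, 0, 2, 9, 13, 4]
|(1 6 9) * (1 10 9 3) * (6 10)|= 5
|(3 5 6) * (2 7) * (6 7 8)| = 6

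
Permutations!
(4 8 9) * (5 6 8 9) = (4 9)(5 6 8) = [0, 1, 2, 3, 9, 6, 8, 7, 5, 4]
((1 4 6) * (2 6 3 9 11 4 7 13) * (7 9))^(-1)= (1 6 2 13 7 3 4 11 9)= [0, 6, 13, 4, 11, 5, 2, 3, 8, 1, 10, 9, 12, 7]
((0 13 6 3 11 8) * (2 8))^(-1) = (0 8 2 11 3 6 13) = [8, 1, 11, 6, 4, 5, 13, 7, 2, 9, 10, 3, 12, 0]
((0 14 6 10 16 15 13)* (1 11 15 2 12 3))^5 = [2, 14, 15, 0, 4, 5, 3, 7, 8, 9, 1, 6, 13, 16, 12, 10, 11] = (0 2 15 10 1 14 12 13 16 11 6 3)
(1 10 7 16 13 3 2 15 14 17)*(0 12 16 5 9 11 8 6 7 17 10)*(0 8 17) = (0 12 16 13 3 2 15 14 10)(1 8 6 7 5 9 11 17) = [12, 8, 15, 2, 4, 9, 7, 5, 6, 11, 0, 17, 16, 3, 10, 14, 13, 1]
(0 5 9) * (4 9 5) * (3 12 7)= (0 4 9)(3 12 7)= [4, 1, 2, 12, 9, 5, 6, 3, 8, 0, 10, 11, 7]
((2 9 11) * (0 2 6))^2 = (0 9 6 2 11) = [9, 1, 11, 3, 4, 5, 2, 7, 8, 6, 10, 0]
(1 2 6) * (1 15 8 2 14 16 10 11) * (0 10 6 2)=[10, 14, 2, 3, 4, 5, 15, 7, 0, 9, 11, 1, 12, 13, 16, 8, 6]=(0 10 11 1 14 16 6 15 8)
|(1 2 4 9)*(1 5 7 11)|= 7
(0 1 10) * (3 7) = (0 1 10)(3 7) = [1, 10, 2, 7, 4, 5, 6, 3, 8, 9, 0]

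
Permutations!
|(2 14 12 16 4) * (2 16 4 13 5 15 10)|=9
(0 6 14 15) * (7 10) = [6, 1, 2, 3, 4, 5, 14, 10, 8, 9, 7, 11, 12, 13, 15, 0] = (0 6 14 15)(7 10)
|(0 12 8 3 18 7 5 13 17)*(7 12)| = |(0 7 5 13 17)(3 18 12 8)| = 20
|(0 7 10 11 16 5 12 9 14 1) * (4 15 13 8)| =20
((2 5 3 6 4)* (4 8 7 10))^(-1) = [0, 1, 4, 5, 10, 2, 3, 8, 6, 9, 7] = (2 4 10 7 8 6 3 5)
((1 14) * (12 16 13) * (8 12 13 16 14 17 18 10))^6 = (1 14 12 8 10 18 17) = [0, 14, 2, 3, 4, 5, 6, 7, 10, 9, 18, 11, 8, 13, 12, 15, 16, 1, 17]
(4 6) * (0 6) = [6, 1, 2, 3, 0, 5, 4] = (0 6 4)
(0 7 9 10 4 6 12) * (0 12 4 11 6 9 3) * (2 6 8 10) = (12)(0 7 3)(2 6 4 9)(8 10 11) = [7, 1, 6, 0, 9, 5, 4, 3, 10, 2, 11, 8, 12]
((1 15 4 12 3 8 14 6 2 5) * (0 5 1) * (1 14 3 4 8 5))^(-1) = (0 5 3 8 15 1)(2 6 14)(4 12) = [5, 0, 6, 8, 12, 3, 14, 7, 15, 9, 10, 11, 4, 13, 2, 1]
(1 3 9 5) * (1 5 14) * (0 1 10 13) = (0 1 3 9 14 10 13) = [1, 3, 2, 9, 4, 5, 6, 7, 8, 14, 13, 11, 12, 0, 10]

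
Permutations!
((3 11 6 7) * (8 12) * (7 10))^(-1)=(3 7 10 6 11)(8 12)=[0, 1, 2, 7, 4, 5, 11, 10, 12, 9, 6, 3, 8]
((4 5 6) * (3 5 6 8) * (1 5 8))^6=[0, 1, 2, 3, 4, 5, 6, 7, 8]=(8)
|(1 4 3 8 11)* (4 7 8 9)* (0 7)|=15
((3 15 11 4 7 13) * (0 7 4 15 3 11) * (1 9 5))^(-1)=(0 15 11 13 7)(1 5 9)=[15, 5, 2, 3, 4, 9, 6, 0, 8, 1, 10, 13, 12, 7, 14, 11]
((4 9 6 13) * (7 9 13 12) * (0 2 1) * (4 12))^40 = (0 2 1)(4 9 12)(6 7 13) = [2, 0, 1, 3, 9, 5, 7, 13, 8, 12, 10, 11, 4, 6]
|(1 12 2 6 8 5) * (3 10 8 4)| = 9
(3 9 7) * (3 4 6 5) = (3 9 7 4 6 5) = [0, 1, 2, 9, 6, 3, 5, 4, 8, 7]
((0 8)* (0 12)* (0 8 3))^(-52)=(12)=[0, 1, 2, 3, 4, 5, 6, 7, 8, 9, 10, 11, 12]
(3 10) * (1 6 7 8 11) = (1 6 7 8 11)(3 10) = [0, 6, 2, 10, 4, 5, 7, 8, 11, 9, 3, 1]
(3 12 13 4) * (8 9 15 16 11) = (3 12 13 4)(8 9 15 16 11) = [0, 1, 2, 12, 3, 5, 6, 7, 9, 15, 10, 8, 13, 4, 14, 16, 11]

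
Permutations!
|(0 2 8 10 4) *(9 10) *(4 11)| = |(0 2 8 9 10 11 4)| = 7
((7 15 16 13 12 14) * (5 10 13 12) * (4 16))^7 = (4 16 12 14 7 15)(5 10 13) = [0, 1, 2, 3, 16, 10, 6, 15, 8, 9, 13, 11, 14, 5, 7, 4, 12]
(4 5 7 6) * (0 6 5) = (0 6 4)(5 7) = [6, 1, 2, 3, 0, 7, 4, 5]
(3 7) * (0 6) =[6, 1, 2, 7, 4, 5, 0, 3] =(0 6)(3 7)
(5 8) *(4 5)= (4 5 8)= [0, 1, 2, 3, 5, 8, 6, 7, 4]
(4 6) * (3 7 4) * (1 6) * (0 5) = (0 5)(1 6 3 7 4) = [5, 6, 2, 7, 1, 0, 3, 4]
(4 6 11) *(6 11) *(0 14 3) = (0 14 3)(4 11) = [14, 1, 2, 0, 11, 5, 6, 7, 8, 9, 10, 4, 12, 13, 3]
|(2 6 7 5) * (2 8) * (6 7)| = |(2 7 5 8)| = 4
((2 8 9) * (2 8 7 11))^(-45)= (11)(8 9)= [0, 1, 2, 3, 4, 5, 6, 7, 9, 8, 10, 11]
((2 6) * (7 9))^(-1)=(2 6)(7 9)=[0, 1, 6, 3, 4, 5, 2, 9, 8, 7]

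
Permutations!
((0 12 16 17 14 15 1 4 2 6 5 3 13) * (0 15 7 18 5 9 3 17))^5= (18)(0 16 12)(1 3 2 15 9 4 13 6)= [16, 3, 15, 2, 13, 5, 1, 7, 8, 4, 10, 11, 0, 6, 14, 9, 12, 17, 18]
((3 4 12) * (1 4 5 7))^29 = [0, 7, 2, 12, 1, 3, 6, 5, 8, 9, 10, 11, 4] = (1 7 5 3 12 4)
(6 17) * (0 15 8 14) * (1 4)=(0 15 8 14)(1 4)(6 17)=[15, 4, 2, 3, 1, 5, 17, 7, 14, 9, 10, 11, 12, 13, 0, 8, 16, 6]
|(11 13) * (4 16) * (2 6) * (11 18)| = 6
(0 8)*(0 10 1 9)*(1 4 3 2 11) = (0 8 10 4 3 2 11 1 9) = [8, 9, 11, 2, 3, 5, 6, 7, 10, 0, 4, 1]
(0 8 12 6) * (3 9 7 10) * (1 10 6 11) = [8, 10, 2, 9, 4, 5, 0, 6, 12, 7, 3, 1, 11] = (0 8 12 11 1 10 3 9 7 6)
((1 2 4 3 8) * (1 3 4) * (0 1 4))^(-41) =[4, 0, 1, 8, 2, 5, 6, 7, 3] =(0 4 2 1)(3 8)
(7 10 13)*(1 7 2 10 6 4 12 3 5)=[0, 7, 10, 5, 12, 1, 4, 6, 8, 9, 13, 11, 3, 2]=(1 7 6 4 12 3 5)(2 10 13)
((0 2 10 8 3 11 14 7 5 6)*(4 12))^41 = [2, 1, 10, 11, 12, 6, 0, 5, 3, 9, 8, 14, 4, 13, 7] = (0 2 10 8 3 11 14 7 5 6)(4 12)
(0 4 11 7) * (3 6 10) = (0 4 11 7)(3 6 10) = [4, 1, 2, 6, 11, 5, 10, 0, 8, 9, 3, 7]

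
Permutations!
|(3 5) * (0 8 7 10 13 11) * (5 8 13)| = |(0 13 11)(3 8 7 10 5)| = 15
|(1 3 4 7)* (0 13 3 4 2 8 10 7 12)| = |(0 13 3 2 8 10 7 1 4 12)| = 10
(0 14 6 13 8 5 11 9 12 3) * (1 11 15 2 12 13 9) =[14, 11, 12, 0, 4, 15, 9, 7, 5, 13, 10, 1, 3, 8, 6, 2] =(0 14 6 9 13 8 5 15 2 12 3)(1 11)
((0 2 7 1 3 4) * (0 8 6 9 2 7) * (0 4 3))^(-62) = [7, 0, 6, 3, 9, 5, 4, 1, 2, 8] = (0 7 1)(2 6 4 9 8)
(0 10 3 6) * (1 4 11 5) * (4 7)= (0 10 3 6)(1 7 4 11 5)= [10, 7, 2, 6, 11, 1, 0, 4, 8, 9, 3, 5]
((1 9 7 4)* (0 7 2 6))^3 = (0 1 6 4 2 7 9) = [1, 6, 7, 3, 2, 5, 4, 9, 8, 0]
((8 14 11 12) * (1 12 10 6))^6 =(1 6 10 11 14 8 12) =[0, 6, 2, 3, 4, 5, 10, 7, 12, 9, 11, 14, 1, 13, 8]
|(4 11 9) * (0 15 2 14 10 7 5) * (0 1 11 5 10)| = 20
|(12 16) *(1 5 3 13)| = 4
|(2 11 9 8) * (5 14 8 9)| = |(2 11 5 14 8)| = 5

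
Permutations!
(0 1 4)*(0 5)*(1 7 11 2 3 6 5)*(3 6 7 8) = (0 8 3 7 11 2 6 5)(1 4) = [8, 4, 6, 7, 1, 0, 5, 11, 3, 9, 10, 2]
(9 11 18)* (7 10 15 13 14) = (7 10 15 13 14)(9 11 18) = [0, 1, 2, 3, 4, 5, 6, 10, 8, 11, 15, 18, 12, 14, 7, 13, 16, 17, 9]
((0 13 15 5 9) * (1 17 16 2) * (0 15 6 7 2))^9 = (0 13 6 7 2 1 17 16) = [13, 17, 1, 3, 4, 5, 7, 2, 8, 9, 10, 11, 12, 6, 14, 15, 0, 16]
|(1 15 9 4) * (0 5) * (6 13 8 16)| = |(0 5)(1 15 9 4)(6 13 8 16)| = 4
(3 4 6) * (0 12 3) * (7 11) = [12, 1, 2, 4, 6, 5, 0, 11, 8, 9, 10, 7, 3] = (0 12 3 4 6)(7 11)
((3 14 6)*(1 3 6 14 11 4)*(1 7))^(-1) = (14)(1 7 4 11 3) = [0, 7, 2, 1, 11, 5, 6, 4, 8, 9, 10, 3, 12, 13, 14]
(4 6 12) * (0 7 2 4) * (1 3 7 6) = (0 6 12)(1 3 7 2 4) = [6, 3, 4, 7, 1, 5, 12, 2, 8, 9, 10, 11, 0]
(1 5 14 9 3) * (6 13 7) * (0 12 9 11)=(0 12 9 3 1 5 14 11)(6 13 7)=[12, 5, 2, 1, 4, 14, 13, 6, 8, 3, 10, 0, 9, 7, 11]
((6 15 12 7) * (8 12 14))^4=[0, 1, 2, 3, 4, 5, 12, 8, 15, 9, 10, 11, 14, 13, 6, 7]=(6 12 14)(7 8 15)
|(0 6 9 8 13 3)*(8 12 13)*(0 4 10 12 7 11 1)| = 30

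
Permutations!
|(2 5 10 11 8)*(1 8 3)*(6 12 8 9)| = 10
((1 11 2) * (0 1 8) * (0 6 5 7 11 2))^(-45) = [8, 6, 5, 3, 4, 0, 11, 1, 7, 9, 10, 2] = (0 8 7 1 6 11 2 5)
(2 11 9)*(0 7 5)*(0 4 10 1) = [7, 0, 11, 3, 10, 4, 6, 5, 8, 2, 1, 9] = (0 7 5 4 10 1)(2 11 9)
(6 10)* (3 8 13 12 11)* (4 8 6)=[0, 1, 2, 6, 8, 5, 10, 7, 13, 9, 4, 3, 11, 12]=(3 6 10 4 8 13 12 11)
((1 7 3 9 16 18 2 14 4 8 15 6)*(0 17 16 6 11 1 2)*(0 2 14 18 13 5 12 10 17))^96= (18)(1 4 3 15 6)(7 8 9 11 14)= [0, 4, 2, 15, 3, 5, 1, 8, 9, 11, 10, 14, 12, 13, 7, 6, 16, 17, 18]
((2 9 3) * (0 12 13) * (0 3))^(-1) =(0 9 2 3 13 12) =[9, 1, 3, 13, 4, 5, 6, 7, 8, 2, 10, 11, 0, 12]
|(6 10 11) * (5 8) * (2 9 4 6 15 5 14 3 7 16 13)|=14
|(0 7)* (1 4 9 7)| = 5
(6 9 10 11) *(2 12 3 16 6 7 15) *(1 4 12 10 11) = (1 4 12 3 16 6 9 11 7 15 2 10) = [0, 4, 10, 16, 12, 5, 9, 15, 8, 11, 1, 7, 3, 13, 14, 2, 6]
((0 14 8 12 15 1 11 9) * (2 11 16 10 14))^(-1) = (0 9 11 2)(1 15 12 8 14 10 16) = [9, 15, 0, 3, 4, 5, 6, 7, 14, 11, 16, 2, 8, 13, 10, 12, 1]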